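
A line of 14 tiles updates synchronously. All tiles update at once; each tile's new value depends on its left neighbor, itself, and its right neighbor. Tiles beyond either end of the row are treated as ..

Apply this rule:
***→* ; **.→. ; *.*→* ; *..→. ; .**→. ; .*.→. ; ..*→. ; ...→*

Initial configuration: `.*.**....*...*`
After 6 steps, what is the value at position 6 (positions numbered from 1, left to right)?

..*...**...*..
*...*....*...*
..*...**...*..  (repeats step 1; period 2)
step 6: *...*....*...*
position 6 holds .

.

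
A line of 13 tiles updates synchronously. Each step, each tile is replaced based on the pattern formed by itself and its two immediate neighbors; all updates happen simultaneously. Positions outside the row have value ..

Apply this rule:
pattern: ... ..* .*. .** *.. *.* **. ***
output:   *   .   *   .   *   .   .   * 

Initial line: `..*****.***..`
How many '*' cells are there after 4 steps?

step 1: *..***...*.**
step 2: **..*.**.*...
step 3: ..*.*....****
step 4: *.*.****..**.
count of *: 8

8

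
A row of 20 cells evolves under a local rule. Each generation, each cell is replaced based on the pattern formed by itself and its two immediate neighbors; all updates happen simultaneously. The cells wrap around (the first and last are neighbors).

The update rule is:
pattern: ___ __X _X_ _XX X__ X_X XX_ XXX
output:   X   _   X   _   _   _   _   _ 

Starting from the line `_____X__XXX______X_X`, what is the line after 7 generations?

generation 1: _XXX_X______XXXX_X_X
generation 2: _____X_XXXX______X_X
generation 3: _XXX_X______XXXX_X_X  (repeats generation 1; period 2)
generation 7: _XXX_X______XXXX_X_X

_XXX_X______XXXX_X_X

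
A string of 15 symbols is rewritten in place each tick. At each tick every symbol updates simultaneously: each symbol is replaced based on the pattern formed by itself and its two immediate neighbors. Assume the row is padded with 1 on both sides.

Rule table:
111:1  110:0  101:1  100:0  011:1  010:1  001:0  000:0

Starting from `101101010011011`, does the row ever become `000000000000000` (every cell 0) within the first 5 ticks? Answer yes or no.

011011110010111
110111100011111
101111000011111
011110000011111
111100000011111
tick 5 is 111100000011111, still not uniform 0

no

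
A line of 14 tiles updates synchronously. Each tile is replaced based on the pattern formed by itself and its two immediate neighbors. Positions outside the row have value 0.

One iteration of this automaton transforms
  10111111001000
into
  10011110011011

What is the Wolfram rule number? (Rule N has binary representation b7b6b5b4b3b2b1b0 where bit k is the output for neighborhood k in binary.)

135

position 3: 111 → 1  (bit 7 = 1)
position 7: 110 → 0  (bit 6 = 0)
position 1: 101 → 0  (bit 5 = 0)
position 8: 100 → 0  (bit 4 = 0)
position 2: 011 → 0  (bit 3 = 0)
position 0: 010 → 1  (bit 2 = 1)
position 9: 001 → 1  (bit 1 = 1)
position 12: 000 → 1  (bit 0 = 1)
bits b7..b0 = 10000111 = 135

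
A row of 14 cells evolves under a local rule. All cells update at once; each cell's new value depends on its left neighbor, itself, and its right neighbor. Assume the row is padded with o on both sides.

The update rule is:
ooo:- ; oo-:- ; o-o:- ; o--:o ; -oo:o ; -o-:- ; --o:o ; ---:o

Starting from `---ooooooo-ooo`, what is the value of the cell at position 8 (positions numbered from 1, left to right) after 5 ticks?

tick 1: oooo-------o--
tick 2: ----ooooooo-oo
tick 3: ooooo-------o-
tick 4: -----ooooooo--
tick 5: oooooo------oo
position 8 holds -

-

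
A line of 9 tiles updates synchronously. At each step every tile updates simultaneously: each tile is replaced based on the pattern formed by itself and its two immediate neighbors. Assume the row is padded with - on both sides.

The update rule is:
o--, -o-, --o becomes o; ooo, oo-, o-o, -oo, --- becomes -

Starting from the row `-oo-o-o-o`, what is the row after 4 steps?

-----oo-o

o---o-o-o
oo-oo-o-o
------o-o
-----oo-o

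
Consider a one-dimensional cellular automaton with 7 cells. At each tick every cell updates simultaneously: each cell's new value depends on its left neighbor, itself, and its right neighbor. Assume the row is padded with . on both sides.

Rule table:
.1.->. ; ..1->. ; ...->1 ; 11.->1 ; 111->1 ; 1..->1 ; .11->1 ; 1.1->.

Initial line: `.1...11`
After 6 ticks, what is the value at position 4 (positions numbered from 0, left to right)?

tick 1: ..11.11
tick 2: 1.11.11
tick 3: ..11.11  (repeats tick 1; period 2)
tick 6: 1.11.11
position 4 holds .

.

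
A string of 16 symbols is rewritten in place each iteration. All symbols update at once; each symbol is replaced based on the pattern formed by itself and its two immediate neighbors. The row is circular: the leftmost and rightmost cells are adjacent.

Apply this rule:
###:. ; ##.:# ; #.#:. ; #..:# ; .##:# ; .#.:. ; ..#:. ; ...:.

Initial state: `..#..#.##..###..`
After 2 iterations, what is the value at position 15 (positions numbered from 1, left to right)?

#

iteration 1: ...#...###.#.##.
iteration 2: ....#..#.#...###
position 15 holds #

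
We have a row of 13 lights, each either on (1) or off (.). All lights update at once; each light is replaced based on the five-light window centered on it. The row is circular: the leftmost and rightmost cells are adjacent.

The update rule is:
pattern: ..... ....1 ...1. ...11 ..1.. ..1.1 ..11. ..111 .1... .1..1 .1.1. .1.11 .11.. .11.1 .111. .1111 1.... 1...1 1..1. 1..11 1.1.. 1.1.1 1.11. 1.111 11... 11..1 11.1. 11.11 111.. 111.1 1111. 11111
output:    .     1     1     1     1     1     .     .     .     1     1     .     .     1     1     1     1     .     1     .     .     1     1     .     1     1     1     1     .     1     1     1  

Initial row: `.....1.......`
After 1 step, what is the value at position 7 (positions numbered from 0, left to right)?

...111.1.....
position 7 holds 1

1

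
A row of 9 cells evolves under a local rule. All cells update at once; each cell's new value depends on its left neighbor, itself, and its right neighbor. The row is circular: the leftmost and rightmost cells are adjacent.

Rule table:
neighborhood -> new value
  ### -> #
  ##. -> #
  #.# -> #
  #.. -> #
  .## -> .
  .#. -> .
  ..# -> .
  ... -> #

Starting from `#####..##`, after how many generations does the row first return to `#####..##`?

9

generation 1: ######..#
generation 2: #######..
generation 3: .#######.
generation 4: ..#######
generation 5: #..######
generation 6: ##..#####
generation 7: ###..####
generation 8: ####..###
generation 9: #####..##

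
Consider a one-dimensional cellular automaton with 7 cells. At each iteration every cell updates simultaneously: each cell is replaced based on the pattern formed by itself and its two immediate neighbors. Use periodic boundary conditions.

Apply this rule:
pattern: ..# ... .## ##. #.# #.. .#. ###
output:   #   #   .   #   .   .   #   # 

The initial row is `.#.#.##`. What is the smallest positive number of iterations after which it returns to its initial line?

2

iteration 1: .#.#..#
iteration 2: .#.#.##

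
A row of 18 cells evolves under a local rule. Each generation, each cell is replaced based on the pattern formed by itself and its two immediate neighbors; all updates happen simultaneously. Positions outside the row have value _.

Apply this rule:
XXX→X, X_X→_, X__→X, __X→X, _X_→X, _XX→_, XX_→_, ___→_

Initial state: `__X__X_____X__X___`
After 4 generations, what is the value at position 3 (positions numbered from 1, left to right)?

X

generation 1: _XXXXXX___XXXXXX__
generation 2: X_XXXX_X_X_XXXX_X_
generation 3: X__XX__X_X__XX__XX
generation 4: XXX__XXX_XXX__XX__
position 3 holds X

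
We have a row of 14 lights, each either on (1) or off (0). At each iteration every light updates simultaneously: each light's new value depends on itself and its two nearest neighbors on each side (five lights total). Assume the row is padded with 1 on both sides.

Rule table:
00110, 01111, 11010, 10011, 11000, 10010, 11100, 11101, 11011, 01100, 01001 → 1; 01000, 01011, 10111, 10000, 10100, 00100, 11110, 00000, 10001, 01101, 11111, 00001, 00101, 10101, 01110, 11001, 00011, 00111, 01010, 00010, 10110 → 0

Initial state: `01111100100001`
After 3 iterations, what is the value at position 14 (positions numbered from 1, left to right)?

iteration 1: 10100101000000
iteration 2: 11011000000000
iteration 3: 01101100000000
position 14 holds 0

0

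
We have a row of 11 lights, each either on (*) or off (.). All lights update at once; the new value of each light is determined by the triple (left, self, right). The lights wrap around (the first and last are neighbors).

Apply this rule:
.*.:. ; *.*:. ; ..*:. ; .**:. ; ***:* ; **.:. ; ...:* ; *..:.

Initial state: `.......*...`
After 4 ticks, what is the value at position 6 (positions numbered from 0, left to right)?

*

******...**
*****..*..*
****.......
.**..*****.
position 6 holds *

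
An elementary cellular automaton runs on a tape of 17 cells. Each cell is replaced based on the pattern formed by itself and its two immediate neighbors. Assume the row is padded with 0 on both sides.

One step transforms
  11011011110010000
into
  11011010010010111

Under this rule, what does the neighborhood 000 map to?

At position 14 the neighborhood is 000; the next row has 1 there.

1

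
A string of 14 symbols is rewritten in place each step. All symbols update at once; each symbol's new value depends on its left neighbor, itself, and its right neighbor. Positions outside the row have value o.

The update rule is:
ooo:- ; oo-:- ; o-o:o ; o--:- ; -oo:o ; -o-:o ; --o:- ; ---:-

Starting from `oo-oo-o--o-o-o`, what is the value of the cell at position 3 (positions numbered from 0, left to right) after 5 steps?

step 1: --oo-oo--ooooo
step 2: --o-oo---o----
step 3: --ooo----o----
step 4: --o------o----
step 5: --o------o----
position 3 holds -

-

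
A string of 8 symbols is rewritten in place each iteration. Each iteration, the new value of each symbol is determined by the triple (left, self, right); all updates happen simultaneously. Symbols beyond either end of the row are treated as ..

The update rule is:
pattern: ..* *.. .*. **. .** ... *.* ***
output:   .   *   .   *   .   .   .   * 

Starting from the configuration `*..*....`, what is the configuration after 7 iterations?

.......*

iteration 1: .*..*...
iteration 2: ..*..*..
iteration 3: ...*..*.
iteration 4: ....*..*
iteration 5: .....*..
iteration 6: ......*.
iteration 7: .......*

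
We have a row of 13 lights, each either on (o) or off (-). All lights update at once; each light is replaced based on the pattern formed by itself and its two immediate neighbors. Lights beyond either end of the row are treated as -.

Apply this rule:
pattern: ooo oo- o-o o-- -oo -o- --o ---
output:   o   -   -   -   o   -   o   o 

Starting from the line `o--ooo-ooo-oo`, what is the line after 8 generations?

oo--o--o--o--

--ooo--oo--o-
oooo--oo--o--
ooo--oo--o--o
oo--oo--o--o-
o--oo--o--o--
--oo--o--o--o
ooo--o--o--o-
oo--o--o--o--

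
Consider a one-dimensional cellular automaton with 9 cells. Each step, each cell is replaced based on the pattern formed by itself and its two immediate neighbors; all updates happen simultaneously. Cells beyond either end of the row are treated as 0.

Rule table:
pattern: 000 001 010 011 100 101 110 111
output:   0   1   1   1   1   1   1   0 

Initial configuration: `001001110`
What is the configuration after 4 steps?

step 1: 011111011
step 2: 110001111
step 3: 111011001
step 4: 101111111

101111111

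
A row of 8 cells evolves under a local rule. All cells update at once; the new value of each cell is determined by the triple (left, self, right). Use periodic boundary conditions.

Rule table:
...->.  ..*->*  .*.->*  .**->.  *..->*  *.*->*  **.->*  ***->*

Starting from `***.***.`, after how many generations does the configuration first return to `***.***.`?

4

.***.***
*.***.**
**.***.*
***.***.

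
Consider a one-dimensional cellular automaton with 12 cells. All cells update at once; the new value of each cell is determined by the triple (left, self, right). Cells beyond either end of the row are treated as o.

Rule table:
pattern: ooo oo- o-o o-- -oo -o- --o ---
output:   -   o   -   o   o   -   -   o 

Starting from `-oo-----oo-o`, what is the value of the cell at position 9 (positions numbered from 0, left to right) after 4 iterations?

o

-oooooo-oo-o
-o----o-oo-o
--ooo---oo-o
o-o-ooo-oo-o
position 9 holds o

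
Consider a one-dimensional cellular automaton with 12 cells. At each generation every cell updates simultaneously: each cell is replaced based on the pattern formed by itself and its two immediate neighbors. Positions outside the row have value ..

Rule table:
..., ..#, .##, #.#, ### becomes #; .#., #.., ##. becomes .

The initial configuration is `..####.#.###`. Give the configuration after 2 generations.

####.#.###..

generation 1: #####.#.###.
generation 2: ####.#.###..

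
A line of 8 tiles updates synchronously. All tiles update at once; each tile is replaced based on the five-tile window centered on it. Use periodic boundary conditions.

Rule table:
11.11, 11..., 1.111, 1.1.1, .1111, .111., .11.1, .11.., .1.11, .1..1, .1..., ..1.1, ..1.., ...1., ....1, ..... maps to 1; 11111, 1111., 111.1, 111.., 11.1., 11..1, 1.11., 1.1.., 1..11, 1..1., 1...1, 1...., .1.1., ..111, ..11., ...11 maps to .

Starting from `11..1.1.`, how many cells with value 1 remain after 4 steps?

.1..1.11
..1.11.1
1.11.1..
11.1..1.
count of 1: 4

4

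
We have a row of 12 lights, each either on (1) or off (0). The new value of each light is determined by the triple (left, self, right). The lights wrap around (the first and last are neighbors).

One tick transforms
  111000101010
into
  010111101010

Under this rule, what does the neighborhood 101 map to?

0

At position 7 the neighborhood is 101; the next row has 0 there.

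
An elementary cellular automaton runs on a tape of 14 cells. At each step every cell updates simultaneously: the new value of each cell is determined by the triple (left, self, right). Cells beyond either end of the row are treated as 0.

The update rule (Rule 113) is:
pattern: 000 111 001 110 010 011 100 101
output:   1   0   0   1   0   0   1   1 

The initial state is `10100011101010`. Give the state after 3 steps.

10010011001101

01011000110101
00101110011010
10010011001101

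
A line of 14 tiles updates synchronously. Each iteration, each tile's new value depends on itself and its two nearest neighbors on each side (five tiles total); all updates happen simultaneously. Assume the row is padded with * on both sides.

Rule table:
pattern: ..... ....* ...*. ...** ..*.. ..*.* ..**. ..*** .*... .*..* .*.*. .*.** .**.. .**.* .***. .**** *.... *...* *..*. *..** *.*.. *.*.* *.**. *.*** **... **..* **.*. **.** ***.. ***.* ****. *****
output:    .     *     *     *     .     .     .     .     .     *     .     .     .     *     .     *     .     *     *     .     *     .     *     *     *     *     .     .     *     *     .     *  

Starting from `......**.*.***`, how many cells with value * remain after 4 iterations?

*...**.*...***
****.*.*.**.**
**.*.....**.**
.*.*...**.*.**
count of *: 7

7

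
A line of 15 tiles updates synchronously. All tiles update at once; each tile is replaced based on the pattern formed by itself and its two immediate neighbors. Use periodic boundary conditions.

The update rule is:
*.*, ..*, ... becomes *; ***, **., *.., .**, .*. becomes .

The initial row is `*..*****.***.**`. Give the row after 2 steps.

**..****..**..*

step 1: ..*.....*...*..
step 2: **..****..**..*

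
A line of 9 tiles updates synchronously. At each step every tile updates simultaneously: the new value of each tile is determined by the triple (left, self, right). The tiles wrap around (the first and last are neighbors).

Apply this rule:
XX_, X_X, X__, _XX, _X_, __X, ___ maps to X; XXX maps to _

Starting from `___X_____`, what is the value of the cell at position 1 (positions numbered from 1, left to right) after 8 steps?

_

XXXXXXXXX
_________
XXXXXXXXX  (repeats step 1; period 2)
step 8: _________
position 1 holds _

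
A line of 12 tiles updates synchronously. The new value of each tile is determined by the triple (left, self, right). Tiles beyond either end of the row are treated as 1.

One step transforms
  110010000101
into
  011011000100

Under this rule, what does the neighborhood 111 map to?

At position 0 the neighborhood is 111; the next row has 0 there.

0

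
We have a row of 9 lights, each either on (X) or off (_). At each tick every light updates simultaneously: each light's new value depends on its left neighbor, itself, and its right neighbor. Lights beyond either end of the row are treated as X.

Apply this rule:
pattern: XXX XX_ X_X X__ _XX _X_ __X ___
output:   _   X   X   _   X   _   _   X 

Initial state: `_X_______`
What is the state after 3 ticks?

X____X_X_

tick 1: X__XXXXX_
tick 2: X__X___XX
tick 3: X____X_X_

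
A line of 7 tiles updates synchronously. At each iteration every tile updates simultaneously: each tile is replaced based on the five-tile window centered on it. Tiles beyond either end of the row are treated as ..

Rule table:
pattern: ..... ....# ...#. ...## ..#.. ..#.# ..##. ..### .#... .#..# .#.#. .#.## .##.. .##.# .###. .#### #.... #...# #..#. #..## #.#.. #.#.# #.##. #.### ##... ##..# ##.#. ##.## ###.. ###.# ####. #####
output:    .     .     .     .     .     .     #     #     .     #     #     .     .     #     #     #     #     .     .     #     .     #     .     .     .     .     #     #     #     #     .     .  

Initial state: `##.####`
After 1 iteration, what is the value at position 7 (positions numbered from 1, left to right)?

#

iteration 1: ###.#.#
position 7 holds #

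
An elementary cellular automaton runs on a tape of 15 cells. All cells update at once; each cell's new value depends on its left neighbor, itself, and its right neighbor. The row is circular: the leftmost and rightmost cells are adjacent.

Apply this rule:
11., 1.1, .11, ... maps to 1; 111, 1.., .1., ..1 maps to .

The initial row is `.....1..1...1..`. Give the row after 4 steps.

....11...1.....

1111......1...1
...1.1111...1.1
.1..11..1.1..1.
....11...1.....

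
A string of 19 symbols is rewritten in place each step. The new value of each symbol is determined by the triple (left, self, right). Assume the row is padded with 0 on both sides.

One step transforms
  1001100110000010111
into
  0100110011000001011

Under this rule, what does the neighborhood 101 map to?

1

At position 15 the neighborhood is 101; the next row has 1 there.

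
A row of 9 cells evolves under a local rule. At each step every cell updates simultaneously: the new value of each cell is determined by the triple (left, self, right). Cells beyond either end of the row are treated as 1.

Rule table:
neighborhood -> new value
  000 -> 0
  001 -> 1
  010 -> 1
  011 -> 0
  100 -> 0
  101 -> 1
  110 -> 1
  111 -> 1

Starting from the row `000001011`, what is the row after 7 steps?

step 1: 000011101
step 2: 000101110
step 3: 001110111
step 4: 010111011
step 5: 111011101
step 6: 111101110
step 7: 111110111

111110111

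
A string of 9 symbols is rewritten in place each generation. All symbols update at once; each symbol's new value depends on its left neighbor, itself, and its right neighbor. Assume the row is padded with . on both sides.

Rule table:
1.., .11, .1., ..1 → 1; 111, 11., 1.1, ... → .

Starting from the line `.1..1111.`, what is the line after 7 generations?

1.1...111

11111...1
1....1.11
11..11.1.
1.111..11
1.1..111.
1.1111..1
1.1...111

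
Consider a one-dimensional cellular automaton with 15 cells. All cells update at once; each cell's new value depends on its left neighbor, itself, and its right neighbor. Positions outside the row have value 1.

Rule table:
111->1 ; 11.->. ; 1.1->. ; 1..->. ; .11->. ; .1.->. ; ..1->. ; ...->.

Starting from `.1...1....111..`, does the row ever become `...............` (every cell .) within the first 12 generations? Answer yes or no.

yes

...........1...
...............
all cells are . at generation 2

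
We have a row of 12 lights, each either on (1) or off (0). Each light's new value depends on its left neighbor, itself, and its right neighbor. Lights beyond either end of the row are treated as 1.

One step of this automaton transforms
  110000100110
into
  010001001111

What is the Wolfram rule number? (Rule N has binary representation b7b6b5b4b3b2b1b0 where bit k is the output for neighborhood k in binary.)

106

position 0: 111 → 0  (bit 7 = 0)
position 1: 110 → 1  (bit 6 = 1)
position 11: 101 → 1  (bit 5 = 1)
position 2: 100 → 0  (bit 4 = 0)
position 9: 011 → 1  (bit 3 = 1)
position 6: 010 → 0  (bit 2 = 0)
position 5: 001 → 1  (bit 1 = 1)
position 3: 000 → 0  (bit 0 = 0)
bits b7..b0 = 01101010 = 106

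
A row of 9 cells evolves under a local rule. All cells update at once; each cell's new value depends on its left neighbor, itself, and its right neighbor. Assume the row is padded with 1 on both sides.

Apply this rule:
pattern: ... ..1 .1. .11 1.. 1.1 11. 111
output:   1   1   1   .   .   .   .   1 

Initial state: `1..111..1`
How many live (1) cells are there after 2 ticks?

5

..1.1..1.
.11.1.11.
count of 1: 5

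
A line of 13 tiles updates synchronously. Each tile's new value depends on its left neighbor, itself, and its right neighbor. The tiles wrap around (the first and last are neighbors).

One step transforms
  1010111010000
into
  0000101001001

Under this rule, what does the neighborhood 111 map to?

At position 5 the neighborhood is 111; the next row has 0 there.

0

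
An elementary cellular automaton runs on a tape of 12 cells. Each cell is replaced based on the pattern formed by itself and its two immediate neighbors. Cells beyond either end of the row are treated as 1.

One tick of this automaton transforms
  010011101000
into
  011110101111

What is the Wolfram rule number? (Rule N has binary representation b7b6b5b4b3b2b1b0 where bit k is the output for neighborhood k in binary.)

95

position 5: 111 → 0  (bit 7 = 0)
position 6: 110 → 1  (bit 6 = 1)
position 0: 101 → 0  (bit 5 = 0)
position 2: 100 → 1  (bit 4 = 1)
position 4: 011 → 1  (bit 3 = 1)
position 1: 010 → 1  (bit 2 = 1)
position 3: 001 → 1  (bit 1 = 1)
position 10: 000 → 1  (bit 0 = 1)
bits b7..b0 = 01011111 = 95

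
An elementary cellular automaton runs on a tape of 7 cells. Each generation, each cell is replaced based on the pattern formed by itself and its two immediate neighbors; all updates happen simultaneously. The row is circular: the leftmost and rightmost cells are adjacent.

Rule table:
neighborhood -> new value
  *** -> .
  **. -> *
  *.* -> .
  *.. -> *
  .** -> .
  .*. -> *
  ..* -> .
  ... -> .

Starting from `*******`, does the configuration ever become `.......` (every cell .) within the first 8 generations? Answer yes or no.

.......
all cells are . at generation 1

yes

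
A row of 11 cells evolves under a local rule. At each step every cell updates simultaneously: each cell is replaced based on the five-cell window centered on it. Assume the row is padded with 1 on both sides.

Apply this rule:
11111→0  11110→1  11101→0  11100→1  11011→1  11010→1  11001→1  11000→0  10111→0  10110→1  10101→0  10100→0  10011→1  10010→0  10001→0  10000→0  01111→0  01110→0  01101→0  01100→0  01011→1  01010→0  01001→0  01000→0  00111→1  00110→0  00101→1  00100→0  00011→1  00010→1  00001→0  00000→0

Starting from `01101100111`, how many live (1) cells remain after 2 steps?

7

11011011100
10110100111
count of 1: 7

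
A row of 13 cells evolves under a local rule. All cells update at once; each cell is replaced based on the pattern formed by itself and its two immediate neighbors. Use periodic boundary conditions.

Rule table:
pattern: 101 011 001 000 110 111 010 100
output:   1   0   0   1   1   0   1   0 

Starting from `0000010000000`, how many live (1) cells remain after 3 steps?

step 1: 1111010111111
step 2: 0001111000000
step 3: 1100001011111
count of 1: 8

8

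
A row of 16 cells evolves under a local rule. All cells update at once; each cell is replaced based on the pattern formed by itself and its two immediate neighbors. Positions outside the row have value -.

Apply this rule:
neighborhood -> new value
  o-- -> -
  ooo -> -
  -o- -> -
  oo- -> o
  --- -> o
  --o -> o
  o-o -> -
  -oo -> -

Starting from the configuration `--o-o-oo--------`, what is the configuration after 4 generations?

oo-----o-ooooooo
-o-oooo--------o
o-----o-ooooooo-
--oooo--------o-

--oooo--------o-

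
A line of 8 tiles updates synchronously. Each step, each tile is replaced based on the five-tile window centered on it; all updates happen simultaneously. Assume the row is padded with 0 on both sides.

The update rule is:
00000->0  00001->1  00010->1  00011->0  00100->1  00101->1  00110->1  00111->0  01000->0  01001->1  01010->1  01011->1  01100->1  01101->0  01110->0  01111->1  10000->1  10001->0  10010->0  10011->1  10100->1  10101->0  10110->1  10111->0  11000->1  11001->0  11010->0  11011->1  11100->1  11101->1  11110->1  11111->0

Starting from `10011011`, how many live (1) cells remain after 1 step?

7

11110111
count of 1: 7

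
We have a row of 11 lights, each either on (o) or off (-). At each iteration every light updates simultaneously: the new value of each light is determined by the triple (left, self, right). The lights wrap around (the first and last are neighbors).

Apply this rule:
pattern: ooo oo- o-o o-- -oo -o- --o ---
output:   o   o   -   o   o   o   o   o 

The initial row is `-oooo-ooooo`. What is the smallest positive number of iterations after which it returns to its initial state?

-oooo-ooooo

1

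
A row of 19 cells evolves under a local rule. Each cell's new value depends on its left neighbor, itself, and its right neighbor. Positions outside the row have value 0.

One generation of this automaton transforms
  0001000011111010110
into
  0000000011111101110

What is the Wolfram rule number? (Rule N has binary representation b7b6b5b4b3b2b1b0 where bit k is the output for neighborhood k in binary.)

232

position 9: 111 → 1  (bit 7 = 1)
position 12: 110 → 1  (bit 6 = 1)
position 13: 101 → 1  (bit 5 = 1)
position 4: 100 → 0  (bit 4 = 0)
position 8: 011 → 1  (bit 3 = 1)
position 3: 010 → 0  (bit 2 = 0)
position 2: 001 → 0  (bit 1 = 0)
position 0: 000 → 0  (bit 0 = 0)
bits b7..b0 = 11101000 = 232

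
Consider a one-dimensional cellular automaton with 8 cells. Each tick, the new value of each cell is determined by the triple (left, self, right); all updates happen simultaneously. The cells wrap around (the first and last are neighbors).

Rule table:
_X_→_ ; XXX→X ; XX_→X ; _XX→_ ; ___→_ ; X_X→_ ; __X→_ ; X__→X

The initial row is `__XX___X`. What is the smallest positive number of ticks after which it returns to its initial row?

X__XX___
_X__XX__
__X__XX_
___X__XX
X___X__X
XX___X__
_XX___X_
__XX___X

8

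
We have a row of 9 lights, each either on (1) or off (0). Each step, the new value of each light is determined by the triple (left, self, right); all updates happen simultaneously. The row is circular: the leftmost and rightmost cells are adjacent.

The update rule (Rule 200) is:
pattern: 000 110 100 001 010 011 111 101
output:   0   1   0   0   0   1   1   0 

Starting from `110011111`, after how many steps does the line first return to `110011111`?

110011111

1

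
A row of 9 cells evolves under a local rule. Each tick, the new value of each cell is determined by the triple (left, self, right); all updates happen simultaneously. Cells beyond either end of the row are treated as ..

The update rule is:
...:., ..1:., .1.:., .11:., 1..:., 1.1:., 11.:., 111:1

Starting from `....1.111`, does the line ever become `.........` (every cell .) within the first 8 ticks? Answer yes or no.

.......1.
.........
all cells are . at tick 2

yes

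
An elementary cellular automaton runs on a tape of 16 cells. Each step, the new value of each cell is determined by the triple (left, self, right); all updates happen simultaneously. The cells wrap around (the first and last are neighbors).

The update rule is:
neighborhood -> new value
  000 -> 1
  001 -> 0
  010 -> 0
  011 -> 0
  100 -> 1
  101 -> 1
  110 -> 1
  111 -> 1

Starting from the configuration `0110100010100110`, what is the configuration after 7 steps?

0100110011011001

0011011001010011
1001101100101001
1100110110010100
0110011011001010
0011001101100101
1001100110110010
0100110011011001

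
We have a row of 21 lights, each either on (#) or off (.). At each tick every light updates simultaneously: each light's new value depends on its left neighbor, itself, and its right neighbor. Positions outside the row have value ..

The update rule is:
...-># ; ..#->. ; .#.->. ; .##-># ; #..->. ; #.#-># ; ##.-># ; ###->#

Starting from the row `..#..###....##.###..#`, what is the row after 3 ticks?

#....###.##.######...
..##.#############.##
#.###################

#.###################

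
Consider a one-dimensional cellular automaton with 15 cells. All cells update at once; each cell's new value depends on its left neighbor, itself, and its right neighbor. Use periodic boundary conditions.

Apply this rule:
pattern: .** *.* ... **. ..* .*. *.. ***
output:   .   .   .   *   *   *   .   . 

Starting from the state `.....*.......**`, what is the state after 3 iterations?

....**......*.*
...*.*.....**.*
..**.*....*.*.*

..**.*....*.*.*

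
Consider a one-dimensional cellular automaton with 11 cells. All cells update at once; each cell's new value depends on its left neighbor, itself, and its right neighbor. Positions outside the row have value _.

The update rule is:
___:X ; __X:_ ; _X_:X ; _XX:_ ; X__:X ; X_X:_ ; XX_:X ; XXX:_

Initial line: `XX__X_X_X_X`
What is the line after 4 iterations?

X_X_X_X_X_X

_XX_X_X_X_X
__X_X_X_X_X
X_X_X_X_X_X
X_X_X_X_X_X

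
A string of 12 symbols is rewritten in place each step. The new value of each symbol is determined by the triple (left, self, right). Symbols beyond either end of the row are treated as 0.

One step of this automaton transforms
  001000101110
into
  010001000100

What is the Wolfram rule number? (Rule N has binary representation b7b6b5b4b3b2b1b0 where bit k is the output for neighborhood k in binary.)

position 9: 111 → 1  (bit 7 = 1)
position 10: 110 → 0  (bit 6 = 0)
position 7: 101 → 0  (bit 5 = 0)
position 3: 100 → 0  (bit 4 = 0)
position 8: 011 → 0  (bit 3 = 0)
position 2: 010 → 0  (bit 2 = 0)
position 1: 001 → 1  (bit 1 = 1)
position 0: 000 → 0  (bit 0 = 0)
bits b7..b0 = 10000010 = 130

130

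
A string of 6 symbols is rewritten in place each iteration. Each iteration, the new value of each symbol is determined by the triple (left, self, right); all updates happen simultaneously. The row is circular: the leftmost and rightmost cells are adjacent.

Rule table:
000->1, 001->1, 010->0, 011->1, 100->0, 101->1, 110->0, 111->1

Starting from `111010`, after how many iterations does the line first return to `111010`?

110101
101011
010111
101110
011101
111010

6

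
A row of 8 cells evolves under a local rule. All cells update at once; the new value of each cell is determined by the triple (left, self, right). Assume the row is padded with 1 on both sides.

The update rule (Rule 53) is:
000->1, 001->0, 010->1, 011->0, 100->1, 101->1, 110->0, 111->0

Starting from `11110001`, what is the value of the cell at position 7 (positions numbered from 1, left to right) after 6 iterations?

0

00001100
11100010
00011011
11000100
00110110
10001001
position 7 holds 0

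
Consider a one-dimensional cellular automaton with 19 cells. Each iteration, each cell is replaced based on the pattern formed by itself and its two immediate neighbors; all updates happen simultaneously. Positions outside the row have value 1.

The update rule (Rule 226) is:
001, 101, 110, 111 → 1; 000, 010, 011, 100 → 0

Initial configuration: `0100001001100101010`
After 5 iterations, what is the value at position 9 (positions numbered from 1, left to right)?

iteration 1: 1000010010101010101
iteration 2: 1000100101010101010
iteration 3: 1001001010101010101
iteration 4: 1010010101010101010
iteration 5: 1100101010101010101
position 9 holds 1

1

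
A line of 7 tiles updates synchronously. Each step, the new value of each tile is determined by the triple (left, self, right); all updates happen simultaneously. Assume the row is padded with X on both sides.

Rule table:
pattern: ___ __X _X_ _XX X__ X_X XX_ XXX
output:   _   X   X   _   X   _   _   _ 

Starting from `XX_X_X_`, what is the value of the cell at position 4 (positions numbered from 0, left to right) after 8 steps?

_

step 1: ___X_X_
step 2: X_XX_X_
step 3: _____X_
step 4: X___XX_
step 5: _X_X___
step 6: _X_XX_X
step 7: _X_____
step 8: _XX___X
position 4 holds _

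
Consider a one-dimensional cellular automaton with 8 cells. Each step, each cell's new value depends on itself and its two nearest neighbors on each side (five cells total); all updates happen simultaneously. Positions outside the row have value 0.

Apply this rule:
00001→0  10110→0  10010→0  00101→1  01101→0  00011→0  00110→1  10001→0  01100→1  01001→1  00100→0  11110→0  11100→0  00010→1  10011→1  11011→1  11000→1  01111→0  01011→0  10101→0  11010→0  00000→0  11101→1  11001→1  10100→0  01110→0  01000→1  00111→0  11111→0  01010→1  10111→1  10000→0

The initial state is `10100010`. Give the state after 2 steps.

10001010

11010101
10001010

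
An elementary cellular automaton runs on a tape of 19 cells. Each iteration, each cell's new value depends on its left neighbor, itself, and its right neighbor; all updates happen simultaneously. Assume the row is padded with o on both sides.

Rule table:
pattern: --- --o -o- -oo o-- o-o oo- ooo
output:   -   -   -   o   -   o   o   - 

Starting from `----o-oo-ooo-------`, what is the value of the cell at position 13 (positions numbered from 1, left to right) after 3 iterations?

-

-----ooooo-o-------
-----o---oo--------
---------oo--------
position 13 holds -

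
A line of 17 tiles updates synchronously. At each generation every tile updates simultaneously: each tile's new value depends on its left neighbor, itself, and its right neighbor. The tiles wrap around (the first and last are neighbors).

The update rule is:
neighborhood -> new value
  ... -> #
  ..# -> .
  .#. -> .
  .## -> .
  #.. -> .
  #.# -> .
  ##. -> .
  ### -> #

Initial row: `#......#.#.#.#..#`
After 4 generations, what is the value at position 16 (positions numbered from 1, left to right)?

..####...........
#..##..##########
........#########
.######..#######.
position 16 holds #

#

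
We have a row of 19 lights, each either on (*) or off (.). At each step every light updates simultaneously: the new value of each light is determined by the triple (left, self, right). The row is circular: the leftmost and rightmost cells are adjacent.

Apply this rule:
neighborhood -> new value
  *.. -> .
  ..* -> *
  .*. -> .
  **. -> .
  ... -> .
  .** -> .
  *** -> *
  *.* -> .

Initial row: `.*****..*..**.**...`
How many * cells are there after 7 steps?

4

*.***..*..*........
...*..*..*........*
..*..*..*........*.
.*..*..*........*..
*..*..*........*...
..*..*........*...*
.*..*........*...*.
count of *: 4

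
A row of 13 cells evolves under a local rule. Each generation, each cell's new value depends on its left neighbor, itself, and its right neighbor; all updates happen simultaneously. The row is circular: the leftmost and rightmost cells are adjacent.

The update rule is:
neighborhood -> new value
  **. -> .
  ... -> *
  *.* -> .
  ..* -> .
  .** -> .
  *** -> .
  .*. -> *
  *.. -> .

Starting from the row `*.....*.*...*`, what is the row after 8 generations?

generation 1: ..***.*.*.*..
generation 2: *.....*.*.*.*
generation 3: ..***.*.*.*..  (repeats generation 1; period 2)
generation 8: *.....*.*.*.*

*.....*.*.*.*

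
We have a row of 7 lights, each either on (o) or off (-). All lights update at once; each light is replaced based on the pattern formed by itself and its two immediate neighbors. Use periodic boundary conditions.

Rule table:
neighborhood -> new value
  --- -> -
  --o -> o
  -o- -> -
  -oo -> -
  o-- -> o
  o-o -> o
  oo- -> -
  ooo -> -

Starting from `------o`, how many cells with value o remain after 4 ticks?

3

tick 1: o----o-
tick 2: -o--o-o
tick 3: o-oo-o-
tick 4: -o--o-o
count of o: 3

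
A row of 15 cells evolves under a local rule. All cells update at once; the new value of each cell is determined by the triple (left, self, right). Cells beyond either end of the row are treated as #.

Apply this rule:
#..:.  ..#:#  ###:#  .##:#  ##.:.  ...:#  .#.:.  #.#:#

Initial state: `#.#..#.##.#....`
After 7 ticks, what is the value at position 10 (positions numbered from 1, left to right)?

#

tick 1: .#..#.##.#..###
tick 2: #..#.##.#..####
tick 3: ..#.##.#..#####
tick 4: .#.##.#..######
tick 5: #.##.#..#######
tick 6: .##.#..########
tick 7: ##.#..#########
position 10 holds #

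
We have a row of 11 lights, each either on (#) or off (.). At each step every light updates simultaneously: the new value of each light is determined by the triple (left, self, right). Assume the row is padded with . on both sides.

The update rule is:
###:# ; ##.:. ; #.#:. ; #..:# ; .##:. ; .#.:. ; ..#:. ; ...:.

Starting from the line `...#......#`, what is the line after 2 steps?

step 1: ....#......
step 2: .....#.....

.....#.....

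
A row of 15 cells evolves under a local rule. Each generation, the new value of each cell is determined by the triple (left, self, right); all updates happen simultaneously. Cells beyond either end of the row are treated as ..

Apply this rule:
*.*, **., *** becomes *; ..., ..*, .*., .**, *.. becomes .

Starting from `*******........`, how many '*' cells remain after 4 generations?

3

.******........
..*****........
...****........
....***........
count of *: 3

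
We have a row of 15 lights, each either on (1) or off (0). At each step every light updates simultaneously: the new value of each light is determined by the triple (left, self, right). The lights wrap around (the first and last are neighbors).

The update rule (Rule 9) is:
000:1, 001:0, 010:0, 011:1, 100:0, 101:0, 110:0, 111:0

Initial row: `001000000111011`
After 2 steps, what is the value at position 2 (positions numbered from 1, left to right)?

1

step 1: 000011110100010
step 2: 111010000001000
position 2 holds 1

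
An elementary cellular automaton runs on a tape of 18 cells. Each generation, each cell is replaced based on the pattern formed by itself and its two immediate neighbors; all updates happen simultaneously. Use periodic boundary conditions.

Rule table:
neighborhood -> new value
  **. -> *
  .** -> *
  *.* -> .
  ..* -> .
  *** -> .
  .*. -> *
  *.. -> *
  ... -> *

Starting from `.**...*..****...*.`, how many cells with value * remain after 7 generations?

.****.**.*..***.**
.*..*.**.**.*.*.**
.**.*.**.**.*.*.**
.**.*.**.**.*.*.**  (fixed point — unchanged through generation 7)
count of *: 11

11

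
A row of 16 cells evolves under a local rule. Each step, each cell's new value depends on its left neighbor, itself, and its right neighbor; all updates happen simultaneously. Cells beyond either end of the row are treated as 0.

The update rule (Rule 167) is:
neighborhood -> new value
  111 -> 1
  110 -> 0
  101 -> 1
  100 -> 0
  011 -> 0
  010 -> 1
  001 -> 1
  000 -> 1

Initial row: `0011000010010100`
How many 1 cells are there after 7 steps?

9

1100011110111101
0001101101011011
1110010011100100
0100110101001101
1101001111010011
0011010110110100
1100111001001101
count of 1: 9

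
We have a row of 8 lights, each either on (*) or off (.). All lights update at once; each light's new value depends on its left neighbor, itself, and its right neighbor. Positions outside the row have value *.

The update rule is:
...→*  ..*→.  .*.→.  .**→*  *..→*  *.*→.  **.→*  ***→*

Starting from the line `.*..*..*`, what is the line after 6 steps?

step 1: ..*..*.*
step 2: *..*...*
step 3: **..**.*
step 4: ***.**.*
step 5: ***.**.*  (fixed point — unchanged through step 6)

***.**.*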